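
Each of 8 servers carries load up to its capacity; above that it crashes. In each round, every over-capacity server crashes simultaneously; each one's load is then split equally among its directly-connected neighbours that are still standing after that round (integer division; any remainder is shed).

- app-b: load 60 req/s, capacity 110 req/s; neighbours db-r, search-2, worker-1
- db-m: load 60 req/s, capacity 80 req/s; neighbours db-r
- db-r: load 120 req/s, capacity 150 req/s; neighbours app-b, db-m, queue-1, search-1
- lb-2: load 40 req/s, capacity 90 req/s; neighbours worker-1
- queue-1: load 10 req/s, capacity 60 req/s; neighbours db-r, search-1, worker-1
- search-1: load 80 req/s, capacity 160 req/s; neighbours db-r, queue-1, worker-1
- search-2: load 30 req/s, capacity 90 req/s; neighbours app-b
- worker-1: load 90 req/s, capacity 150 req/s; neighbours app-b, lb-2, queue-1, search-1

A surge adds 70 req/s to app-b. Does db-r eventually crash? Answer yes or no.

Round 1 — app-b at 130 > 110. app-b crashes.
  app-b sheds 130 req/s to db-r, search-2, worker-1: 43 each (1 lost).
    db-r: 120+43 = 163 > 150
    search-2: 30+43 = 73 ≤ 90
    worker-1: 90+43 = 133 ≤ 150
Round 2 — db-r crashes.
  db-r sheds 163 req/s to db-m, queue-1, search-1: 54 each (1 lost).
    db-m: 60+54 = 114 > 80
    queue-1: 10+54 = 64 > 60
    search-1: 80+54 = 134 ≤ 160
Round 3 — db-m, queue-1 crash.
  db-m sheds 114 req/s: no online neighbours, lost.
  queue-1 sheds 64 req/s to search-1, worker-1: 32 each.
    search-1: 134+32 = 166 > 160
    worker-1: 133+32 = 165 > 150
Round 4 — search-1, worker-1 crash.
  search-1 sheds 166 req/s: no online neighbours, lost.
  worker-1 sheds 165 req/s to lb-2: 165 each.
    lb-2: 40+165 = 205 > 90
Round 5 — lb-2 crashes.
  lb-2 sheds 205 req/s: no online neighbours, lost.
No further crashes.

yes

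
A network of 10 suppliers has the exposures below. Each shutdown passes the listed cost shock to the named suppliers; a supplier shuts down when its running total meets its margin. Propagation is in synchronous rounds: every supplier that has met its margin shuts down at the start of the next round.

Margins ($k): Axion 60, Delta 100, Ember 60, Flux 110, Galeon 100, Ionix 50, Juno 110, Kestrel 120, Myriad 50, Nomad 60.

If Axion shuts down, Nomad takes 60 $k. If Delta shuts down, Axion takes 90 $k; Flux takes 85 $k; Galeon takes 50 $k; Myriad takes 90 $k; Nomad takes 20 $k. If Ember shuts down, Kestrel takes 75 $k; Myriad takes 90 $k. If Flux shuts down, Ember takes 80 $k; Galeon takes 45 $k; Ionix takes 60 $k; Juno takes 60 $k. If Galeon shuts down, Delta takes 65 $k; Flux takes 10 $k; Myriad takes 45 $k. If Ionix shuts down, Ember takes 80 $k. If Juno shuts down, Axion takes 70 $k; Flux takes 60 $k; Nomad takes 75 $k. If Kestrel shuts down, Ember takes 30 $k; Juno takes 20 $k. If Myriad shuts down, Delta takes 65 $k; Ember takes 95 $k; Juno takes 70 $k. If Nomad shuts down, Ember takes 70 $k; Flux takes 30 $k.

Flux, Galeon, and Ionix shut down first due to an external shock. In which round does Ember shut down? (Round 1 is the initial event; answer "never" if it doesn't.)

Round 1 — Flux, Galeon, Ionix shut down (initial).
  Delta: +65 → 65 < 100
  Ember: +80+80 → 160 ≥ 60
  Juno: +60 → 60 < 110
  Myriad: +45 → 45 < 50
Round 2 — Ember shuts down.
  Kestrel: +75 → 75 < 120
  Myriad: +90 → 135 ≥ 50
Round 3 — Myriad shuts down.
  Delta: +65 → 130 ≥ 100
  Juno: +70 → 130 ≥ 110
Round 4 — Delta, Juno shut down.
  Axion: +90+70 → 160 ≥ 60
  Nomad: +20+75 → 95 ≥ 60
Round 5 — Axion, Nomad shut down.
No further shutdowns.

2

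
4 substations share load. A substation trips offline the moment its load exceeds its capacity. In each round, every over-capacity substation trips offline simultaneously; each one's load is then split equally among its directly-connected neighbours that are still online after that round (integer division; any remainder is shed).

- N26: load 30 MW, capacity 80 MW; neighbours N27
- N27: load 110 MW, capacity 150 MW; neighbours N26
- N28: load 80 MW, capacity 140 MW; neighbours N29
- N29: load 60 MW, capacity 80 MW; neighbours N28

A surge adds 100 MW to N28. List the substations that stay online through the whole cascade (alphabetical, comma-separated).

N26, N27

Round 1 — N28 at 180 > 140. N28 trips offline.
  N28 sheds 180 MW to N29: 180 each.
    N29: 60+180 = 240 > 80
Round 2 — N29 trips offline.
  N29 sheds 240 MW: no online neighbours, lost.
No further trips.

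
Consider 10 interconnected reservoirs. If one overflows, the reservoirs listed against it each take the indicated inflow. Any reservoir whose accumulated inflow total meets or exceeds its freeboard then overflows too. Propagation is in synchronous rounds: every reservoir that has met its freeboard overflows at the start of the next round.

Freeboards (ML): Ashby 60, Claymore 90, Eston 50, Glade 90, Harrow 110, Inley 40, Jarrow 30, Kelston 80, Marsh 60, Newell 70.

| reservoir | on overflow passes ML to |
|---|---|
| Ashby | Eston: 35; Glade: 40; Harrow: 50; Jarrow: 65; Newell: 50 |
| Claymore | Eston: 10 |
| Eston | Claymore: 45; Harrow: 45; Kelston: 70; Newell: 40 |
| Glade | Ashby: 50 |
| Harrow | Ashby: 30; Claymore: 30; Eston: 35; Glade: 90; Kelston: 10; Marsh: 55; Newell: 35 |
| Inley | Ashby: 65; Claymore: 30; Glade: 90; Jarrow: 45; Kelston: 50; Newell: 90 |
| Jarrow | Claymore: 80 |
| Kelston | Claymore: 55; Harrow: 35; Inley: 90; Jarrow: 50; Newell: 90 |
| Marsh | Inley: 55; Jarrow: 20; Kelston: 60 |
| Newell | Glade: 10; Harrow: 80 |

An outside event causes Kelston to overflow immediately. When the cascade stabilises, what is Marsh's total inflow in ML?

Round 1 — Kelston overflows (initial).
  Claymore: +55 → 55 < 90
  Harrow: +35 → 35 < 110
  Inley: +90 → 90 ≥ 40
  Jarrow: +50 → 50 ≥ 30
  Newell: +90 → 90 ≥ 70
Round 2 — Inley, Jarrow, Newell overflow.
  Ashby: +65 → 65 ≥ 60
  Claymore: +30+80 → 165 ≥ 90
  Glade: +90+10 → 100 ≥ 90
  Harrow: +80 → 115 ≥ 110
Round 3 — Ashby, Claymore, Glade, Harrow overflow.
  Eston: +35+10+35 → 80 ≥ 50
  Marsh: +55 → 55 < 60
Round 4 — Eston overflows.
No further overflows.

55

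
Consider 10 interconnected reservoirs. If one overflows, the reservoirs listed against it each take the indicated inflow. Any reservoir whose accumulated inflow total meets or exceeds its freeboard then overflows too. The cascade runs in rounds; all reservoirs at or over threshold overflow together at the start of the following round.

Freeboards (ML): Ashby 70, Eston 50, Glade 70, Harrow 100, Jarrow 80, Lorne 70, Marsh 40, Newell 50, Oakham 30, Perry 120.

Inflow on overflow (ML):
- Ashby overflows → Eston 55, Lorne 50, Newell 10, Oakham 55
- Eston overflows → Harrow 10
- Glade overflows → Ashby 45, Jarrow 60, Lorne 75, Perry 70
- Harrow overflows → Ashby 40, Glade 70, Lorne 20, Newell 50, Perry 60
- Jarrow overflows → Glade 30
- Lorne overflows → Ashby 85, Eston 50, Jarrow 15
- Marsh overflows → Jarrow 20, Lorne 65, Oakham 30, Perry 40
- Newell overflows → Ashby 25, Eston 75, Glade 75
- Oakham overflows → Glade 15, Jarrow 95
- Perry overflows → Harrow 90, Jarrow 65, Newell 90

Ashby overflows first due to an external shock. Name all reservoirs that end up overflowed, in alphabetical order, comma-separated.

Round 1 — Ashby overflows (initial).
  Eston: +55 → 55 ≥ 50
  Lorne: +50 → 50 < 70
  Newell: +10 → 10 < 50
  Oakham: +55 → 55 ≥ 30
Round 2 — Eston, Oakham overflow.
  Glade: +15 → 15 < 70
  Harrow: +10 → 10 < 100
  Jarrow: +95 → 95 ≥ 80
Round 3 — Jarrow overflows.
  Glade: +30 → 45 < 70
No further overflows.

Ashby, Eston, Jarrow, Oakham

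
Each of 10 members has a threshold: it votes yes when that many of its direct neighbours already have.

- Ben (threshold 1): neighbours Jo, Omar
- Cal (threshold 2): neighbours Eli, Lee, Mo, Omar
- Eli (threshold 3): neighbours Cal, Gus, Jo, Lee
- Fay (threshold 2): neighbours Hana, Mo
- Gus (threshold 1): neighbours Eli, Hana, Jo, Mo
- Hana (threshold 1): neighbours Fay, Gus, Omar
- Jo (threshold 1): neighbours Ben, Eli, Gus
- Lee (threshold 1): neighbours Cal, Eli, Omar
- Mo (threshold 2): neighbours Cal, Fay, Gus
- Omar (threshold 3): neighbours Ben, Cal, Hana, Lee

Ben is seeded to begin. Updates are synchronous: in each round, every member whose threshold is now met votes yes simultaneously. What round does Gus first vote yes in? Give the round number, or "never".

3

Round 1 — Ben votes yes (initial).
Round 2 — checking thresholds:
  Jo: 1 of 3 neighbours ≥ 1, votes yes.
  Omar: 1 of 4 neighbours < 3, not yet.
Round 3 — checking thresholds:
  Eli: 1 of 4 neighbours < 3, not yet.
  Gus: 1 of 4 neighbours ≥ 1, votes yes.
  Omar: 1 of 4 neighbours < 3, not yet.
Round 4 — checking thresholds:
  Eli: 2 of 4 neighbours < 3, not yet.
  Hana: 1 of 3 neighbours ≥ 1, votes yes.
  Mo: 1 of 3 neighbours < 2, not yet.
  Omar: 1 of 4 neighbours < 3, not yet.
Round 5 — no new yes votes; cascade stops.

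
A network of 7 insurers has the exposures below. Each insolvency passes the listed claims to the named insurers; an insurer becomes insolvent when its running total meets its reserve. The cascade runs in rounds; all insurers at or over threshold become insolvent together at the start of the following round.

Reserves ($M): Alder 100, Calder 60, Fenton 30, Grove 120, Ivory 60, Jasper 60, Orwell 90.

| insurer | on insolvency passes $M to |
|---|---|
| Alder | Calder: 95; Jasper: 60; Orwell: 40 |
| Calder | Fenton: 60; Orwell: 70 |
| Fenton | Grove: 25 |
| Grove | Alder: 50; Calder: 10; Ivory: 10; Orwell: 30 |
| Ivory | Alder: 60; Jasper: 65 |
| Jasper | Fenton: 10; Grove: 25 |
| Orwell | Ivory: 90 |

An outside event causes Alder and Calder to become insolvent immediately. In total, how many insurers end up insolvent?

Round 1 — Alder, Calder become insolvent (initial).
  Fenton: +60 → 60 ≥ 30
  Jasper: +60 → 60 ≥ 60
  Orwell: +40+70 → 110 ≥ 90
Round 2 — Fenton, Jasper, Orwell become insolvent.
  Grove: +25+25 → 50 < 120
  Ivory: +90 → 90 ≥ 60
Round 3 — Ivory becomes insolvent.
No further insolvencies.

6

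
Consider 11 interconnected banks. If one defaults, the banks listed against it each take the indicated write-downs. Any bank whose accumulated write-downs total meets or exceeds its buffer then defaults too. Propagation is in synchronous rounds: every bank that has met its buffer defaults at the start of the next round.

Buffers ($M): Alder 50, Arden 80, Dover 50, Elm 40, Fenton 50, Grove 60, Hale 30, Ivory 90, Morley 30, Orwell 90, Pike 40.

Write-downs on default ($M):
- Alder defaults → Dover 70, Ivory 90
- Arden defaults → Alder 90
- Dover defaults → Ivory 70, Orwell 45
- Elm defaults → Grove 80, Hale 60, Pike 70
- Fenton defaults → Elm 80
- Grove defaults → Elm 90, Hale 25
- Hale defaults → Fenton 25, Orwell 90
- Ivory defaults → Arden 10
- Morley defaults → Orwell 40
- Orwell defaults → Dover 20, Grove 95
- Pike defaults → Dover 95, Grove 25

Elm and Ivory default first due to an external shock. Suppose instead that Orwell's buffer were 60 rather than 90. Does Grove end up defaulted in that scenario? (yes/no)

With Orwell's buffer at 60:
Round 1 — Elm, Ivory default (initial).
  Arden: +10 → 10 < 80
  Grove: +80 → 80 ≥ 60
  Hale: +60 → 60 ≥ 30
  Pike: +70 → 70 ≥ 40
Round 2 — Grove, Hale, Pike default.
  Dover: +95 → 95 ≥ 50
  Fenton: +25 → 25 < 50
  Orwell: +90 → 90 ≥ 60
Round 3 — Dover, Orwell default.
No further defaults.

yes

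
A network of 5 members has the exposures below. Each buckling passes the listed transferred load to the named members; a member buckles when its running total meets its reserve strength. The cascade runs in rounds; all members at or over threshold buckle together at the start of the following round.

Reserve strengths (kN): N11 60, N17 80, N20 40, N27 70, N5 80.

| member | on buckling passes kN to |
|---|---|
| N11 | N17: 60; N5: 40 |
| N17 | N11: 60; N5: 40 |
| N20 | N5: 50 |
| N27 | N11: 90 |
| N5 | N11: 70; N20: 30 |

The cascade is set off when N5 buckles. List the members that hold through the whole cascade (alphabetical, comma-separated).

Round 1 — N5 buckles (initial).
  N11: +70 → 70 ≥ 60
  N20: +30 → 30 < 40
Round 2 — N11 buckles.
  N17: +60 → 60 < 80
No further bucklings.

N17, N20, N27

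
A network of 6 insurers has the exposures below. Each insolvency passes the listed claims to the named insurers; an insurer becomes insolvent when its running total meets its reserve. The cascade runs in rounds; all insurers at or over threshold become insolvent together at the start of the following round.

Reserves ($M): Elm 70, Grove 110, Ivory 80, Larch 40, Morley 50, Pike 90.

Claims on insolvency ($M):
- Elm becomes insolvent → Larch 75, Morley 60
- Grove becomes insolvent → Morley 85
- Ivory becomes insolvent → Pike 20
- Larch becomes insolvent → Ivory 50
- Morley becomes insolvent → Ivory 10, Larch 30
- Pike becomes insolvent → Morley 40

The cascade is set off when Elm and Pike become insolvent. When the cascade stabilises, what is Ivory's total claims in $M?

60

Round 1 — Elm, Pike become insolvent (initial).
  Larch: +75 → 75 ≥ 40
  Morley: +60+40 → 100 ≥ 50
Round 2 — Larch, Morley become insolvent.
  Ivory: +50+10 → 60 < 80
No further insolvencies.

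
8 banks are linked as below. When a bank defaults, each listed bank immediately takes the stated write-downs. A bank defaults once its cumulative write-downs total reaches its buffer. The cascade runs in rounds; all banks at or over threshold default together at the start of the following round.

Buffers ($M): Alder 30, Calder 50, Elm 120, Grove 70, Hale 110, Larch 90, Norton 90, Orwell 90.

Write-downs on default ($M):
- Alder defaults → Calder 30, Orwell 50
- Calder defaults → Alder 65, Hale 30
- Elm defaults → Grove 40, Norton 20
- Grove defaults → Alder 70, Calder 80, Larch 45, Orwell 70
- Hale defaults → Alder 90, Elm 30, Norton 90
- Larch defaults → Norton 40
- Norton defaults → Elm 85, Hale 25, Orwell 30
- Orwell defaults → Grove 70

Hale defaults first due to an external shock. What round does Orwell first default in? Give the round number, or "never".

never

Round 1 — Hale defaults (initial).
  Alder: +90 → 90 ≥ 30
  Elm: +30 → 30 < 120
  Norton: +90 → 90 ≥ 90
Round 2 — Alder, Norton default.
  Calder: +30 → 30 < 50
  Elm: +85 → 115 < 120
  Orwell: +50+30 → 80 < 90
No further defaults.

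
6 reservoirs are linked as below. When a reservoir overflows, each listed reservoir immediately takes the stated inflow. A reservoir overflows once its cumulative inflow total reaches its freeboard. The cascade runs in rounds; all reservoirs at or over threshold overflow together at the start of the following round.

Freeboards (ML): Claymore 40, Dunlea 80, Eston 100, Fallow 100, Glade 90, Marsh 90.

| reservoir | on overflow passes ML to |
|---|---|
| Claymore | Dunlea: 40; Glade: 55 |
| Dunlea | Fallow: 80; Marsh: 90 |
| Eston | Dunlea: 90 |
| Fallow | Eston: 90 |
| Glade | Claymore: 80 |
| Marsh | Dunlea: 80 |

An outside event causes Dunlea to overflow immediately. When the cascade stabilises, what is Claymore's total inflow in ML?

0

Round 1 — Dunlea overflows (initial).
  Fallow: +80 → 80 < 100
  Marsh: +90 → 90 ≥ 90
Round 2 — Marsh overflows.
No further overflows.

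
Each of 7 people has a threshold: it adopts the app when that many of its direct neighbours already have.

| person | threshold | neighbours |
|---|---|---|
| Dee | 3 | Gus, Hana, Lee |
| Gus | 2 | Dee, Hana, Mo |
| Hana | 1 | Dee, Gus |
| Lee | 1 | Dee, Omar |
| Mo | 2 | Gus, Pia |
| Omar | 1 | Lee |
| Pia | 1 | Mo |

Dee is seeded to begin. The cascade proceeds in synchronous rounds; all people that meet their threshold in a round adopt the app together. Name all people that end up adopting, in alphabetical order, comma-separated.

Dee, Gus, Hana, Lee, Omar

Round 1 — Dee adopts the app (initial).
Round 2 — checking thresholds:
  Gus: 1 of 3 neighbours < 2, holds.
  Hana: 1 of 2 neighbours ≥ 1, adopts the app.
  Lee: 1 of 2 neighbours ≥ 1, adopts the app.
Round 3 — checking thresholds:
  Gus: 2 of 3 neighbours ≥ 2, adopts the app.
  Omar: 1 of 1 neighbours ≥ 1, adopts the app.
Round 4 — no new adoptions; cascade stops.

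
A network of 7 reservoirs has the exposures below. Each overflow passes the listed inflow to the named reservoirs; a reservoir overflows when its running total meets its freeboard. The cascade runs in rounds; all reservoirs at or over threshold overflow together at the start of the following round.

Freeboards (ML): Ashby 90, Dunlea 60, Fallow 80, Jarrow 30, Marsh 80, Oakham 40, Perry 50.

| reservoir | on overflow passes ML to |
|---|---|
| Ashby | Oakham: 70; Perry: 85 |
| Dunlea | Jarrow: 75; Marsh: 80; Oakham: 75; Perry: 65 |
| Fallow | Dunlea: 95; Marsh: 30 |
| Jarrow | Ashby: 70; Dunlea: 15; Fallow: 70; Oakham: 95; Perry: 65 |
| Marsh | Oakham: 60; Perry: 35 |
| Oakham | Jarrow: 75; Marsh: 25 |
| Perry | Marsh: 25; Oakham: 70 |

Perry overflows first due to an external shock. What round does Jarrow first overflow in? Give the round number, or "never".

Round 1 — Perry overflows (initial).
  Marsh: +25 → 25 < 80
  Oakham: +70 → 70 ≥ 40
Round 2 — Oakham overflows.
  Jarrow: +75 → 75 ≥ 30
  Marsh: +25 → 50 < 80
Round 3 — Jarrow overflows.
  Ashby: +70 → 70 < 90
  Dunlea: +15 → 15 < 60
  Fallow: +70 → 70 < 80
No further overflows.

3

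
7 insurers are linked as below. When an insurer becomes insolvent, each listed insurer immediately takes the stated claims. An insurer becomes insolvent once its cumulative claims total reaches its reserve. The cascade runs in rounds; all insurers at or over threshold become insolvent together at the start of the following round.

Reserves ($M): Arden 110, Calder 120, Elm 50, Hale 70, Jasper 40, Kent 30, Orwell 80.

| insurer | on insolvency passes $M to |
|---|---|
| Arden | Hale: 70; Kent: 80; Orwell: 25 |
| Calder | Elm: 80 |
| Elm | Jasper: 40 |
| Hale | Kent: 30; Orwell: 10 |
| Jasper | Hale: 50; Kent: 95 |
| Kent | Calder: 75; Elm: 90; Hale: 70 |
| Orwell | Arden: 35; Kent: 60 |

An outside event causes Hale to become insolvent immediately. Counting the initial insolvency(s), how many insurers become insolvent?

4

Round 1 — Hale becomes insolvent (initial).
  Kent: +30 → 30 ≥ 30
  Orwell: +10 → 10 < 80
Round 2 — Kent becomes insolvent.
  Calder: +75 → 75 < 120
  Elm: +90 → 90 ≥ 50
Round 3 — Elm becomes insolvent.
  Jasper: +40 → 40 ≥ 40
Round 4 — Jasper becomes insolvent.
No further insolvencies.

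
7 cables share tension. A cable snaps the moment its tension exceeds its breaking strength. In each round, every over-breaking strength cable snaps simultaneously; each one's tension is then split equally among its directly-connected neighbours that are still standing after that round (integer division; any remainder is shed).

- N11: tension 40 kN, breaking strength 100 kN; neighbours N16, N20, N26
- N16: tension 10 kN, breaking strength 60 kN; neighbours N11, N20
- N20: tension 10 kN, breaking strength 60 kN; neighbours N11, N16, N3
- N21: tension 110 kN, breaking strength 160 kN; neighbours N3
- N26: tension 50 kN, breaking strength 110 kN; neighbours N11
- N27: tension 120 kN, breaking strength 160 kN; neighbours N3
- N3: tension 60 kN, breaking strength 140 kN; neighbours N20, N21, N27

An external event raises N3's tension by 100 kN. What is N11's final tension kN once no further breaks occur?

Round 1 — N3 at 160 > 140. N3 snaps.
  N3 sheds 160 kN to N20, N21, N27: 53 each (1 lost).
    N20: 10+53 = 63 > 60
    N21: 110+53 = 163 > 160
    N27: 120+53 = 173 > 160
Round 2 — N20, N21, N27 snap.
  N20 sheds 63 kN to N11, N16: 31 each (1 lost).
    N11: 40+31 = 71 ≤ 100
    N16: 10+31 = 41 ≤ 60
  N21 sheds 163 kN: no online neighbours, lost.
  N27 sheds 173 kN: no online neighbours, lost.
No further breaks.

71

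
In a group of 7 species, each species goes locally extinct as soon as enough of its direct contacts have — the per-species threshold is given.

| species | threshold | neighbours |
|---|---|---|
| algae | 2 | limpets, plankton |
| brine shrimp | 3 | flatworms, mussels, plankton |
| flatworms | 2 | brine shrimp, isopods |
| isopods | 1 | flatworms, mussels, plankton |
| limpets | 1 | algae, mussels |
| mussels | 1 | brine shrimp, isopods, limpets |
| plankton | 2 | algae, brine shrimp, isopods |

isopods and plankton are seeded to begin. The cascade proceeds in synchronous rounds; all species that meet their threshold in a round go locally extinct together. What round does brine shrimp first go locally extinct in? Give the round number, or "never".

Round 1 — isopods, plankton go locally extinct (initial).
Round 2 — checking thresholds:
  algae: 1 of 2 neighbours < 2, holds.
  brine shrimp: 1 of 3 neighbours < 3, holds.
  flatworms: 1 of 2 neighbours < 2, holds.
  mussels: 1 of 3 neighbours ≥ 1, goes locally extinct.
Round 3 — checking thresholds:
  algae: 1 of 2 neighbours < 2, holds.
  brine shrimp: 2 of 3 neighbours < 3, holds.
  flatworms: 1 of 2 neighbours < 2, holds.
  limpets: 1 of 2 neighbours ≥ 1, goes locally extinct.
Round 4 — checking thresholds:
  algae: 2 of 2 neighbours ≥ 2, goes locally extinct.
  brine shrimp: 2 of 3 neighbours < 3, holds.
  flatworms: 1 of 2 neighbours < 2, holds.
Round 5 — no new extinctions; cascade stops.

never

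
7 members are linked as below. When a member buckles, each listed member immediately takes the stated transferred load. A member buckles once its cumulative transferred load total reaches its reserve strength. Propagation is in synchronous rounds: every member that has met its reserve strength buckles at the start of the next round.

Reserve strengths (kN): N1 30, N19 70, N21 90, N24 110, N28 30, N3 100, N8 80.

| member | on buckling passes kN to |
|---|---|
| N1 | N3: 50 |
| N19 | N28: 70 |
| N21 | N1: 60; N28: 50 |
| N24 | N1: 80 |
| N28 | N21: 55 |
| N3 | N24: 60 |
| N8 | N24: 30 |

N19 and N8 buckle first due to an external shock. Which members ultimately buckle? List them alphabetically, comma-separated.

Round 1 — N19, N8 buckle (initial).
  N24: +30 → 30 < 110
  N28: +70 → 70 ≥ 30
Round 2 — N28 buckles.
  N21: +55 → 55 < 90
No further bucklings.

N19, N28, N8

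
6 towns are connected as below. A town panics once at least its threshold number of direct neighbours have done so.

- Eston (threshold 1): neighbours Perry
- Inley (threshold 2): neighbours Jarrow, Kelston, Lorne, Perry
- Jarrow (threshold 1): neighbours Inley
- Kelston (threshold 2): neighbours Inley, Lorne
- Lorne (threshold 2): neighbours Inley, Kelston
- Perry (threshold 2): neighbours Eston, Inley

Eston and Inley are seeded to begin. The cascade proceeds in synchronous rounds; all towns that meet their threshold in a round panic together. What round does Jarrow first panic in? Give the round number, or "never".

2

Round 1 — Eston, Inley panic (initial).
Round 2 — checking thresholds:
  Jarrow: 1 of 1 neighbours ≥ 1, panics.
  Kelston: 1 of 2 neighbours < 2, holds.
  Lorne: 1 of 2 neighbours < 2, holds.
  Perry: 2 of 2 neighbours ≥ 2, panics.
Round 3 — no new panics; cascade stops.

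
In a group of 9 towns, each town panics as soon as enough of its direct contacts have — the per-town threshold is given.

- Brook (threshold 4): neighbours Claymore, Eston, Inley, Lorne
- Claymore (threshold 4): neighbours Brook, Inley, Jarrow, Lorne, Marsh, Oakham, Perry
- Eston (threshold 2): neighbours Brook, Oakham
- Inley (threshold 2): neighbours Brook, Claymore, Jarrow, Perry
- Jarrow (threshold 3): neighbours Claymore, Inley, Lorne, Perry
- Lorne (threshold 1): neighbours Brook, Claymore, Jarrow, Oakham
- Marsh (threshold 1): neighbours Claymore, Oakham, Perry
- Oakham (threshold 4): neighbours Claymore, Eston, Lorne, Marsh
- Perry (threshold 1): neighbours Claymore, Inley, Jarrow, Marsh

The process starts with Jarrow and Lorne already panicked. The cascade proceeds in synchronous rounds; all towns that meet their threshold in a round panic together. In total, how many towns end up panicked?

Round 1 — Jarrow, Lorne panic (initial).
Round 2 — checking thresholds:
  Brook: 1 of 4 neighbours < 4, below threshold.
  Claymore: 2 of 7 neighbours < 4, below threshold.
  Inley: 1 of 4 neighbours < 2, below threshold.
  Oakham: 1 of 4 neighbours < 4, below threshold.
  Perry: 1 of 4 neighbours ≥ 1, panics.
Round 3 — checking thresholds:
  Brook: 1 of 4 neighbours < 4, below threshold.
  Claymore: 3 of 7 neighbours < 4, below threshold.
  Inley: 2 of 4 neighbours ≥ 2, panics.
  Marsh: 1 of 3 neighbours ≥ 1, panics.
  Oakham: 1 of 4 neighbours < 4, below threshold.
Round 4 — checking thresholds:
  Brook: 2 of 4 neighbours < 4, below threshold.
  Claymore: 5 of 7 neighbours ≥ 4, panics.
  Oakham: 2 of 4 neighbours < 4, below threshold.
Round 5 — no new panics; cascade stops.

6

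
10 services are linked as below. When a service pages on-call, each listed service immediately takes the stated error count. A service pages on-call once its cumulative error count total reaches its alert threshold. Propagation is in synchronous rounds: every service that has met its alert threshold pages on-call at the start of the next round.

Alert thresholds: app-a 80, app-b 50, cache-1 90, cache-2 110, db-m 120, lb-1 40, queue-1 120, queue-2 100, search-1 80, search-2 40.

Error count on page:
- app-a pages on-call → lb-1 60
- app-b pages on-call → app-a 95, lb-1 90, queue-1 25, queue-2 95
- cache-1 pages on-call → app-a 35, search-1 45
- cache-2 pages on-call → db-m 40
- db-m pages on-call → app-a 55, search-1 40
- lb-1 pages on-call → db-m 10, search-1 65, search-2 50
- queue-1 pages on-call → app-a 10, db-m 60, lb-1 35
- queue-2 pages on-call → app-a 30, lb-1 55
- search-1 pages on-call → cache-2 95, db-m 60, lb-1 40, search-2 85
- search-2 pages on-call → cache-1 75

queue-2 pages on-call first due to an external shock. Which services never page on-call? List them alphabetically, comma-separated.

Round 1 — queue-2 pages on-call (initial).
  app-a: +30 → 30 < 80
  lb-1: +55 → 55 ≥ 40
Round 2 — lb-1 pages on-call.
  db-m: +10 → 10 < 120
  search-1: +65 → 65 < 80
  search-2: +50 → 50 ≥ 40
Round 3 — search-2 pages on-call.
  cache-1: +75 → 75 < 90
No further pages.

app-a, app-b, cache-1, cache-2, db-m, queue-1, search-1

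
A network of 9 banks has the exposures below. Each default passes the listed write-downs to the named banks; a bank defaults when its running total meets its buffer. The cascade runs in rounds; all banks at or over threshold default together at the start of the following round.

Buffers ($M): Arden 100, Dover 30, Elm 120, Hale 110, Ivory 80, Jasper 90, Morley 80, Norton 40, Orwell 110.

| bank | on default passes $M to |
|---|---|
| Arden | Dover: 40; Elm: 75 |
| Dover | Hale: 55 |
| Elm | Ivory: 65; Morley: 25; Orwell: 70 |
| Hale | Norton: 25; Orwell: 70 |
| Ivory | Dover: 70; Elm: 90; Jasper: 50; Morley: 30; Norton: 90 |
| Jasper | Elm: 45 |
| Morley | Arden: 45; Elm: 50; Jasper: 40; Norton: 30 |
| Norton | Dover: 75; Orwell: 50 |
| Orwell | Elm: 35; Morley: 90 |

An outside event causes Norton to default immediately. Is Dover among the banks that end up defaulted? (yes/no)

yes

Round 1 — Norton defaults (initial).
  Dover: +75 → 75 ≥ 30
  Orwell: +50 → 50 < 110
Round 2 — Dover defaults.
  Hale: +55 → 55 < 110
No further defaults.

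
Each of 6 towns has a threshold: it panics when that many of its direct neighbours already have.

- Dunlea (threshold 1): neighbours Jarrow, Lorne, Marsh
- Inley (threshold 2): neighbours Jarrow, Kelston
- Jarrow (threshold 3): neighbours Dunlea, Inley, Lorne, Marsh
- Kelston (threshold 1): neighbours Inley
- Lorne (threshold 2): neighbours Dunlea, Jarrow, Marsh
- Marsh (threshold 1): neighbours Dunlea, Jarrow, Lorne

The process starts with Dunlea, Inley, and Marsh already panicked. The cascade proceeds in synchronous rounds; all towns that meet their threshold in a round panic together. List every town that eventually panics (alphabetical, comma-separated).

Dunlea, Inley, Jarrow, Kelston, Lorne, Marsh

Round 1 — Dunlea, Inley, Marsh panic (initial).
Round 2 — checking thresholds:
  Jarrow: 3 of 4 neighbours ≥ 3, panics.
  Kelston: 1 of 1 neighbours ≥ 1, panics.
  Lorne: 2 of 3 neighbours ≥ 2, panics.
Round 3 — no new panics; cascade stops.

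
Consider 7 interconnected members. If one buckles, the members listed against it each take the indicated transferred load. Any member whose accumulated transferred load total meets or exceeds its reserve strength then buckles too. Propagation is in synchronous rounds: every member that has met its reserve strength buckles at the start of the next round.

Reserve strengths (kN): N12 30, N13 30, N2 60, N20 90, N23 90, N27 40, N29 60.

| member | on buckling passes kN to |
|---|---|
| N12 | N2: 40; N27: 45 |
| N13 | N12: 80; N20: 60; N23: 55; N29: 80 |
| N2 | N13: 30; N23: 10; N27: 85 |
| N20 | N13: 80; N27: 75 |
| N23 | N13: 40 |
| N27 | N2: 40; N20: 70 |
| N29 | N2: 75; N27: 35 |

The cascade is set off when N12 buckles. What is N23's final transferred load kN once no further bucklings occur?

Round 1 — N12 buckles (initial).
  N2: +40 → 40 < 60
  N27: +45 → 45 ≥ 40
Round 2 — N27 buckles.
  N2: +40 → 80 ≥ 60
  N20: +70 → 70 < 90
Round 3 — N2 buckles.
  N13: +30 → 30 ≥ 30
  N23: +10 → 10 < 90
Round 4 — N13 buckles.
  N20: +60 → 130 ≥ 90
  N23: +55 → 65 < 90
  N29: +80 → 80 ≥ 60
Round 5 — N20, N29 buckle.
No further bucklings.

65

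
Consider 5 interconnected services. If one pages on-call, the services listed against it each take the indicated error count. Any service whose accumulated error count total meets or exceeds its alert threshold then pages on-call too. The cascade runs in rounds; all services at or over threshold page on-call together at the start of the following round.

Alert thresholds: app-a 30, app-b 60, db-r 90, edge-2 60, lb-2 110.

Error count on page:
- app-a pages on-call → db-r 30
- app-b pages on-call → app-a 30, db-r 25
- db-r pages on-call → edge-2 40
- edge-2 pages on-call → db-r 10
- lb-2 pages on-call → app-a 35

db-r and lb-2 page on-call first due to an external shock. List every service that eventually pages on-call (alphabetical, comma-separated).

app-a, db-r, lb-2

Round 1 — db-r, lb-2 page on-call (initial).
  app-a: +35 → 35 ≥ 30
  edge-2: +40 → 40 < 60
Round 2 — app-a pages on-call.
No further pages.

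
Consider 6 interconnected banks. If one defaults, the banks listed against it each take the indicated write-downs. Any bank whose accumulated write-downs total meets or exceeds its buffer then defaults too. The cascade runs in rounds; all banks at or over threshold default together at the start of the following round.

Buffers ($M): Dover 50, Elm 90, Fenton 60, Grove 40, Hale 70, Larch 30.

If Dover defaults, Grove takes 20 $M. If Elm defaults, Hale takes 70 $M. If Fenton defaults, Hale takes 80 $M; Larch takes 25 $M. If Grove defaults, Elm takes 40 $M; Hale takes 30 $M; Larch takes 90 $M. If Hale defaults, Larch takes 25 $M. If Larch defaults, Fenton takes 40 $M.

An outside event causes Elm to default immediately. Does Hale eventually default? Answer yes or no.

Round 1 — Elm defaults (initial).
  Hale: +70 → 70 ≥ 70
Round 2 — Hale defaults.
  Larch: +25 → 25 < 30
No further defaults.

yes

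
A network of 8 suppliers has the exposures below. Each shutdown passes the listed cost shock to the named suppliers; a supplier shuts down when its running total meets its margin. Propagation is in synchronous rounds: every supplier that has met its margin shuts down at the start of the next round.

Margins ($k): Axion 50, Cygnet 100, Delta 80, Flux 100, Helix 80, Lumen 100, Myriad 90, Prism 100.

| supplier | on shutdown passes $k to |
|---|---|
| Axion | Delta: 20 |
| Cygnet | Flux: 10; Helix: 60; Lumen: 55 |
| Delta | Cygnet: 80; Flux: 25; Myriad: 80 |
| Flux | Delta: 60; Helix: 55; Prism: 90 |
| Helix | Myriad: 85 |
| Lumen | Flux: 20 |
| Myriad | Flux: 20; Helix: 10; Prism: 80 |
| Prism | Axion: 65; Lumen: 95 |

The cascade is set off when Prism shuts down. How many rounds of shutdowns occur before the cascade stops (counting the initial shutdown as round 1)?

2

Round 1 — Prism shuts down (initial).
  Axion: +65 → 65 ≥ 50
  Lumen: +95 → 95 < 100
Round 2 — Axion shuts down.
  Delta: +20 → 20 < 80
No further shutdowns.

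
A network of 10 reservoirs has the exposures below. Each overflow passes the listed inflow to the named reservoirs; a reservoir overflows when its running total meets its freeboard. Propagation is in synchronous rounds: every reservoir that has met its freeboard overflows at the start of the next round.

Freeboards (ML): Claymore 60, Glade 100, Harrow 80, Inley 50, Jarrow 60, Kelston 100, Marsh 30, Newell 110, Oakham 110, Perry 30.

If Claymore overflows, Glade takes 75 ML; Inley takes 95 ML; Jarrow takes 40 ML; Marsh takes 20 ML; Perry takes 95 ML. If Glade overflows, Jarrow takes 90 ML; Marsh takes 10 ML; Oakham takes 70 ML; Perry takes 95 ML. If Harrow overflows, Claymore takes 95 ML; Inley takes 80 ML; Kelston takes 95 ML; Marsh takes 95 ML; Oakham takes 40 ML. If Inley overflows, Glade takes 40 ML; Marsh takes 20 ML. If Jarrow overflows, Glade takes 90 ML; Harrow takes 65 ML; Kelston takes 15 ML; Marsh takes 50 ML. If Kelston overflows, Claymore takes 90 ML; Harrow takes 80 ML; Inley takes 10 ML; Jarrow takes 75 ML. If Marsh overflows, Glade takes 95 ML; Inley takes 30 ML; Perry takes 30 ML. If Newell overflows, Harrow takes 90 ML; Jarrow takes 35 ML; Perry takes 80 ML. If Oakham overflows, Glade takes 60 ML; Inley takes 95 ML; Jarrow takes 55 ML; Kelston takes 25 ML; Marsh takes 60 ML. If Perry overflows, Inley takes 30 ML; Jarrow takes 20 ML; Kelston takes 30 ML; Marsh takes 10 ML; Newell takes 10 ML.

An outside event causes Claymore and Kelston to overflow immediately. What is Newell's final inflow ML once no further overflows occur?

Round 1 — Claymore, Kelston overflow (initial).
  Glade: +75 → 75 < 100
  Harrow: +80 → 80 ≥ 80
  Inley: +95+10 → 105 ≥ 50
  Jarrow: +40+75 → 115 ≥ 60
  Marsh: +20 → 20 < 30
  Perry: +95 → 95 ≥ 30
Round 2 — Harrow, Inley, Jarrow, Perry overflow.
  Glade: +40+90 → 205 ≥ 100
  Marsh: +95+20+50+10 → 195 ≥ 30
  Newell: +10 → 10 < 110
  Oakham: +40 → 40 < 110
Round 3 — Glade, Marsh overflow.
  Oakham: +70 → 110 ≥ 110
Round 4 — Oakham overflows.
No further overflows.

10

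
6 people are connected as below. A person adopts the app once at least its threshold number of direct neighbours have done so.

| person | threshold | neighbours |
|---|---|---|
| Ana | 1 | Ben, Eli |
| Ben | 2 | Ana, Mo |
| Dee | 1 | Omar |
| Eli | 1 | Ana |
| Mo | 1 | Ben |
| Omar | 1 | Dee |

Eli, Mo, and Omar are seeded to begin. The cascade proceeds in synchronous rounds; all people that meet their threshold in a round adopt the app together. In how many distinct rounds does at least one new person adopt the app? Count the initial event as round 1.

3

Round 1 — Eli, Mo, Omar adopt the app (initial).
Round 2 — checking thresholds:
  Ana: 1 of 2 neighbours ≥ 1, adopts the app.
  Ben: 1 of 2 neighbours < 2, below threshold.
  Dee: 1 of 1 neighbours ≥ 1, adopts the app.
Round 3 — checking thresholds:
  Ben: 2 of 2 neighbours ≥ 2, adopts the app.
Round 4 — no new adoptions; cascade stops.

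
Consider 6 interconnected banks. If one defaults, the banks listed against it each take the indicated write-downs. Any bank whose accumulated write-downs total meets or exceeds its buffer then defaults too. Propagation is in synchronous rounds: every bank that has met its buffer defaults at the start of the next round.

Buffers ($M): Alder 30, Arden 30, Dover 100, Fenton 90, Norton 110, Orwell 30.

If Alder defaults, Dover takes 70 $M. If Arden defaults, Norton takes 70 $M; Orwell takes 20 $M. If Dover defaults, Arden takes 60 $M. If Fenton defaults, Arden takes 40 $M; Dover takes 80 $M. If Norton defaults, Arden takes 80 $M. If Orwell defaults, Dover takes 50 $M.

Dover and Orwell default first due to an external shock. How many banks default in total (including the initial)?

Round 1 — Dover, Orwell default (initial).
  Arden: +60 → 60 ≥ 30
Round 2 — Arden defaults.
  Norton: +70 → 70 < 110
No further defaults.

3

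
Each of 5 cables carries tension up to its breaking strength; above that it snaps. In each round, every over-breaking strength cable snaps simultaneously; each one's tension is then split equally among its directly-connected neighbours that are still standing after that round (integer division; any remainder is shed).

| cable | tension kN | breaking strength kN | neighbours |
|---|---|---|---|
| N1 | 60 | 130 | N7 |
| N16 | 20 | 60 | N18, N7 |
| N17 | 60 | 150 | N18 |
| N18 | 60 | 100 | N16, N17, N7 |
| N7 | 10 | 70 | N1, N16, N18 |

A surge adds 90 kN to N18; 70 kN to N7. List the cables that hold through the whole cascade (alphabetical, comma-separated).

N1, N17

Round 1 — N18 at 150 > 100; N7 at 80 > 70. N18, N7 snap.
  N18 sheds 150 kN to N16, N17: 75 each.
    N16: 20+75 = 95 > 60
    N17: 60+75 = 135 ≤ 150
  N7 sheds 80 kN to N1, N16: 40 each.
    N1: 60+40 = 100 ≤ 130
    N16: 95+40 = 135 > 60
Round 2 — N16 snaps.
  N16 sheds 135 kN: no online neighbours, lost.
No further breaks.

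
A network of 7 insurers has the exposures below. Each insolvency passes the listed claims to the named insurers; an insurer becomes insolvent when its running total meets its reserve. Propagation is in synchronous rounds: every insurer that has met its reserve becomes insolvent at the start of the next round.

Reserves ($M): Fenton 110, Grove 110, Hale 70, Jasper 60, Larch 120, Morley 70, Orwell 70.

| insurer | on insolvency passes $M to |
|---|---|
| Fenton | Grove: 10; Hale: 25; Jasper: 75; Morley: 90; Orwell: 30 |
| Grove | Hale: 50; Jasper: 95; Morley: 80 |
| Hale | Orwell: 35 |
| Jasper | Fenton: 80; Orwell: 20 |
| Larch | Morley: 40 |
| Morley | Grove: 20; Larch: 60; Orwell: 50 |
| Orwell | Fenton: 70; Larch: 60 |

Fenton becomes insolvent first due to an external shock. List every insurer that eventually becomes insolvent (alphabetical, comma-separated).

Fenton, Jasper, Larch, Morley, Orwell

Round 1 — Fenton becomes insolvent (initial).
  Grove: +10 → 10 < 110
  Hale: +25 → 25 < 70
  Jasper: +75 → 75 ≥ 60
  Morley: +90 → 90 ≥ 70
  Orwell: +30 → 30 < 70
Round 2 — Jasper, Morley become insolvent.
  Grove: +20 → 30 < 110
  Larch: +60 → 60 < 120
  Orwell: +20+50 → 100 ≥ 70
Round 3 — Orwell becomes insolvent.
  Larch: +60 → 120 ≥ 120
Round 4 — Larch becomes insolvent.
No further insolvencies.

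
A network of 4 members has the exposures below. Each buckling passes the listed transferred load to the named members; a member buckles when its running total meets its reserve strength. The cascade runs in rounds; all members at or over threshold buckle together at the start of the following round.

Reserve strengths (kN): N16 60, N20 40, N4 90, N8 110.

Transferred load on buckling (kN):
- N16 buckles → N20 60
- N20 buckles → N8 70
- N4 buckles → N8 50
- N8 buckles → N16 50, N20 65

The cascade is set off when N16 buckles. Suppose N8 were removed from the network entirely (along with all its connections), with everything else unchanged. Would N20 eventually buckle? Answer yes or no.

With N8 removed:
Round 1 — N16 buckles (initial).
  N20: +60 → 60 ≥ 40
Round 2 — N20 buckles.
No further bucklings.

yes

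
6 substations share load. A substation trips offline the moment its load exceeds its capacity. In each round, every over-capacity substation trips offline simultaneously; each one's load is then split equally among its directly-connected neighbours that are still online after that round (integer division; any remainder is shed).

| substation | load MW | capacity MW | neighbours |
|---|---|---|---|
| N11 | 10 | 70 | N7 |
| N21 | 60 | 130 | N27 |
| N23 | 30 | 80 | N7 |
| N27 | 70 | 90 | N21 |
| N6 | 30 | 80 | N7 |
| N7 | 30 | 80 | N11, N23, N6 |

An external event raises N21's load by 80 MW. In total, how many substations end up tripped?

2

Round 1 — N21 at 140 > 130. N21 trips offline.
  N21 sheds 140 MW to N27: 140 each.
    N27: 70+140 = 210 > 90
Round 2 — N27 trips offline.
  N27 sheds 210 MW: no online neighbours, lost.
No further trips.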